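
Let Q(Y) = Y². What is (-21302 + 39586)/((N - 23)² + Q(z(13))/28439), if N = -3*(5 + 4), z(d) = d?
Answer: 519978676/71097669 ≈ 7.3136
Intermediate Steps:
N = -27 (N = -3*9 = -27)
(-21302 + 39586)/((N - 23)² + Q(z(13))/28439) = (-21302 + 39586)/((-27 - 23)² + 13²/28439) = 18284/((-50)² + 169*(1/28439)) = 18284/(2500 + 169/28439) = 18284/(71097669/28439) = 18284*(28439/71097669) = 519978676/71097669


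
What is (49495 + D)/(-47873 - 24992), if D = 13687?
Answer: -63182/72865 ≈ -0.86711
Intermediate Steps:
(49495 + D)/(-47873 - 24992) = (49495 + 13687)/(-47873 - 24992) = 63182/(-72865) = 63182*(-1/72865) = -63182/72865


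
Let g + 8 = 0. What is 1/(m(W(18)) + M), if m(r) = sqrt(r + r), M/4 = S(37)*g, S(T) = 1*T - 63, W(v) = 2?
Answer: 1/834 ≈ 0.0011990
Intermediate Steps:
g = -8 (g = -8 + 0 = -8)
S(T) = -63 + T (S(T) = T - 63 = -63 + T)
M = 832 (M = 4*((-63 + 37)*(-8)) = 4*(-26*(-8)) = 4*208 = 832)
m(r) = sqrt(2)*sqrt(r) (m(r) = sqrt(2*r) = sqrt(2)*sqrt(r))
1/(m(W(18)) + M) = 1/(sqrt(2)*sqrt(2) + 832) = 1/(2 + 832) = 1/834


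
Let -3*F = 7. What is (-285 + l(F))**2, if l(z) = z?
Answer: 743044/9 ≈ 82561.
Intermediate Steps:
F = -7/3 (F = -1/3*7 = -7/3 ≈ -2.3333)
(-285 + l(F))**2 = (-285 - 7/3)**2 = (-862/3)**2 = 743044/9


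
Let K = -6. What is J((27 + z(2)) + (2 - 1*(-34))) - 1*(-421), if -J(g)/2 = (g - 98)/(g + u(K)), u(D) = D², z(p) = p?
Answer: 42587/101 ≈ 421.65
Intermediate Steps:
J(g) = -2*(-98 + g)/(36 + g) (J(g) = -2*(g - 98)/(g + (-6)²) = -2*(-98 + g)/(g + 36) = -2*(-98 + g)/(36 + g))
J((27 + z(2)) + (2 - 1*(-34))) - 1*(-421) = 2*(98 - ((27 + 2) + (2 - 1*(-34))))/(36 + ((27 + 2) + (2 - 1*(-34)))) - 1*(-421) = 2*(98 - (29 + (2 + 34)))/(36 + (29 + (2 + 34))) + 421 = 2*(98 - (29 + 36))/(36 + (29 + 36)) + 421 = 2*(98 - 1*65)/(36 + 65) + 421 = 2*(98 - 65)/101 + 421 = 2*(1/101)*33 + 421 = 66/101 + 421 = 42587/101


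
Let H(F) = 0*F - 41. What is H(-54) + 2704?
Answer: 2663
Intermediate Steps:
H(F) = -41 (H(F) = 0 - 41 = -41)
H(-54) + 2704 = -41 + 2704 = 2663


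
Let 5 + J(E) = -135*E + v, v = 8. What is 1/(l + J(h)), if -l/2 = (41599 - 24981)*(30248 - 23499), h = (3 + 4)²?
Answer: -1/224316376 ≈ -4.4580e-9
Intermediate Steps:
h = 49 (h = 7² = 49)
J(E) = 3 - 135*E (J(E) = -5 + (-135*E + 8) = -5 + (8 - 135*E) = 3 - 135*E)
l = -224309764 (l = -2*(41599 - 24981)*(30248 - 23499) = -33236*6749 = -2*112154882 = -224309764)
1/(l + J(h)) = 1/(-224309764 + (3 - 135*49)) = 1/(-224309764 + (3 - 6615)) = 1/(-224309764 - 6612) = 1/(-224316376) = -1/224316376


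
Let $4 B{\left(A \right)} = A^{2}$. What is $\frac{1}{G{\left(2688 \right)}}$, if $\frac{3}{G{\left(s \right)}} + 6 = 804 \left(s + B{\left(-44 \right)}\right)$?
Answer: $850094$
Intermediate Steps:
$B{\left(A \right)} = \frac{A^{2}}{4}$
$G{\left(s \right)} = \frac{3}{389130 + 804 s}$ ($G{\left(s \right)} = \frac{3}{-6 + 804 \left(s + \frac{\left(-44\right)^{2}}{4}\right)} = \frac{3}{-6 + 804 \left(s + \frac{1}{4} \cdot 1936\right)} = \frac{3}{-6 + 804 \left(s + 484\right)} = \frac{3}{-6 + 804 \left(484 + s\right)} = \frac{3}{-6 + \left(389136 + 804 s\right)} = \frac{3}{389130 + 804 s}$)
$\frac{1}{G{\left(2688 \right)}} = \frac{1}{\frac{1}{2} \frac{1}{64855 + 134 \cdot 2688}} = \frac{1}{\frac{1}{2} \frac{1}{64855 + 360192}} = \frac{1}{\frac{1}{2} \cdot \frac{1}{425047}} = \frac{1}{\frac{1}{850094}} = 850094$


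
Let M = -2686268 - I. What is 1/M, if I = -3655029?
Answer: 1/968761 ≈ 1.0322e-6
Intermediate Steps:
M = 968761 (M = -2686268 - 1*(-3655029) = -2686268 + 3655029 = 968761)
1/M = 1/968761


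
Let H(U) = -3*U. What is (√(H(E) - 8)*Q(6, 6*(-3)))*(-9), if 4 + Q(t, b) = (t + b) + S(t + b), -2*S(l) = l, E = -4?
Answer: 180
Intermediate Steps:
S(l) = -l/2
Q(t, b) = -4 + b/2 + t/2 (Q(t, b) = -4 + ((t + b) - (t + b)/2) = -4 + ((b + t) - (b + t)/2) = -4 + ((b + t) + (-b/2 - t/2)) = -4 + (b/2 + t/2) = -4 + b/2 + t/2)
(√(H(E) - 8)*Q(6, 6*(-3)))*(-9) = (√(-3*(-4) - 8)*(-4 + (6*(-3))/2 + (½)*6))*(-9) = (√(12 - 8)*(-4 + (½)*(-18) + 3))*(-9) = (√4*(-4 - 9 + 3))*(-9) = (2*(-10))*(-9) = -20*(-9) = 180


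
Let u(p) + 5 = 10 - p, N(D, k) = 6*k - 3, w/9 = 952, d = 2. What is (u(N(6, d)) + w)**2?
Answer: 73342096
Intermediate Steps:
w = 8568 (w = 9*952 = 8568)
N(D, k) = -3 + 6*k
u(p) = 5 - p (u(p) = -5 + (10 - p) = 5 - p)
(u(N(6, d)) + w)**2 = ((5 - (-3 + 6*2)) + 8568)**2 = ((5 - (-3 + 12)) + 8568)**2 = ((5 - 1*9) + 8568)**2 = ((5 - 9) + 8568)**2 = (-4 + 8568)**2 = 8564**2 = 73342096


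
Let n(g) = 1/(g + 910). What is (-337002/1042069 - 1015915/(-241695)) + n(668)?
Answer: 102818423346971/26495973603666 ≈ 3.8805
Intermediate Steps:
n(g) = 1/(910 + g)
(-337002/1042069 - 1015915/(-241695)) + n(668) = (-337002/1042069 - 1015915/(-241695)) + 1/(910 + 668) = (-337002*1/1042069 - 1015915*(-1/241695)) + 1/1578 = (-337002/1042069 + 203183/48339) + 1/1578 = 195440365949/50372573391 + 1/1578 = 102818423346971/26495973603666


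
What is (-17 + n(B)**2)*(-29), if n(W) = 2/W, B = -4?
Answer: 1943/4 ≈ 485.75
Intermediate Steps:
(-17 + n(B)**2)*(-29) = (-17 + (2/(-4))**2)*(-29) = (-17 + (2*(-1/4))**2)*(-29) = (-17 + (-1/2)**2)*(-29) = (-17 + 1/4)*(-29) = -67/4*(-29) = 1943/4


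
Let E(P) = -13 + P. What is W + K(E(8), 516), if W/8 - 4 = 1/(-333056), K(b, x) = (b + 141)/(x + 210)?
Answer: 486427925/15112416 ≈ 32.187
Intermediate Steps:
K(b, x) = (141 + b)/(210 + x)
W = 1332223/41632 (W = 32 + 8/(-333056) = 32 + 8*(-1/333056) = 32 - 1/41632 = 1332223/41632 ≈ 32.000)
W + K(E(8), 516) = 1332223/41632 + (141 + (-13 + 8))/(210 + 516) = 1332223/41632 + (141 - 5)/726 = 1332223/41632 + (1/726)*136 = 1332223/41632 + 68/363 = 486427925/15112416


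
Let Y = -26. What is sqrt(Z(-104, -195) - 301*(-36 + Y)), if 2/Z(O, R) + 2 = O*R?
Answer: sqrt(1918440938641)/10139 ≈ 136.61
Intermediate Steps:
Z(O, R) = 2/(-2 + O*R)
sqrt(Z(-104, -195) - 301*(-36 + Y)) = sqrt(2/(-2 - 104*(-195)) - 301*(-36 - 26)) = sqrt(2/(-2 + 20280) - 301*(-62)) = sqrt(2/20278 + 18662) = sqrt(2*(1/20278) + 18662) = sqrt(1/10139 + 18662) = sqrt(189214019/10139) = sqrt(1918440938641)/10139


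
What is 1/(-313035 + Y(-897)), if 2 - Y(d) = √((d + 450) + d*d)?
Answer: -313033/97988854927 + √804162/97988854927 ≈ -3.1854e-6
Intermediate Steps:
Y(d) = 2 - √(450 + d + d²) (Y(d) = 2 - √((d + 450) + d*d) = 2 - √((450 + d) + d²) = 2 - √(450 + d + d²))
1/(-313035 + Y(-897)) = 1/(-313035 + (2 - √(450 - 897 + (-897)²))) = 1/(-313035 + (2 - √(450 - 897 + 804609))) = 1/(-313035 + (2 - √804162)) = 1/(-313033 - √804162)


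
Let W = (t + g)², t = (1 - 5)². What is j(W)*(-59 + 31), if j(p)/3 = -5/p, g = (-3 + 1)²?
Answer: 21/20 ≈ 1.0500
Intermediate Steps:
g = 4 (g = (-2)² = 4)
t = 16 (t = (-4)² = 16)
W = 400 (W = (16 + 4)² = 20² = 400)
j(p) = -15/p (j(p) = 3*(-5/p) = -15/p)
j(W)*(-59 + 31) = (-15/400)*(-59 + 31) = -15*1/400*(-28) = -3/80*(-28) = 21/20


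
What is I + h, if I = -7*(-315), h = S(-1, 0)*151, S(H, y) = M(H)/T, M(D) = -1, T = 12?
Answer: 26309/12 ≈ 2192.4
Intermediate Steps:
S(H, y) = -1/12
h = -151/12 (h = -1/12*151 = -151/12 ≈ -12.583)
I = 2205
I + h = 2205 - 151/12 = 26309/12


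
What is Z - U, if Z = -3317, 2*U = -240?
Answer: -3197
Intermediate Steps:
U = -120 (U = (½)*(-240) = -120)
Z - U = -3317 - 1*(-120) = -3317 + 120 = -3197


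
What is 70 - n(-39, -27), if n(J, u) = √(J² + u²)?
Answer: 70 - 15*√10 ≈ 22.566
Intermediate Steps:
70 - n(-39, -27) = 70 - √((-39)² + (-27)²) = 70 - √(1521 + 729) = 70 - √2250 = 70 - 15*√10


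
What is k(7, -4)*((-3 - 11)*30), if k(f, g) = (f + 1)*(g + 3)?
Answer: 3360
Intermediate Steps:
k(f, g) = (1 + f)*(3 + g)
k(7, -4)*((-3 - 11)*30) = (3 - 4 + 3*7 + 7*(-4))*((-3 - 11)*30) = (3 - 4 + 21 - 28)*(-14*30) = -8*(-420) = 3360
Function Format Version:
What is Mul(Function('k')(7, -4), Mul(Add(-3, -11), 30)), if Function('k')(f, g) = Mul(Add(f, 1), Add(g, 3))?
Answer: 3360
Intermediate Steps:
Function('k')(f, g) = Mul(Add(1, f), Add(3, g))
Mul(Function('k')(7, -4), Mul(Add(-3, -11), 30)) = Mul(Add(3, -4, Mul(3, 7), Mul(7, -4)), Mul(Add(-3, -11), 30)) = Mul(Add(3, -4, 21, -28), Mul(-14, 30)) = Mul(-8, -420) = 3360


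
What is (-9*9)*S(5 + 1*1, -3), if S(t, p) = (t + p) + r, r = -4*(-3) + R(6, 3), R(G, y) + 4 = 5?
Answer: -1296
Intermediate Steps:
R(G, y) = 1 (R(G, y) = -4 + 5 = 1)
r = 13 (r = -4*(-3) + 1 = 12 + 1 = 13)
S(t, p) = 13 + p + t (S(t, p) = (t + p) + 13 = (p + t) + 13 = 13 + p + t)
(-9*9)*S(5 + 1*1, -3) = (-9*9)*(13 - 3 + (5 + 1*1)) = -81*(13 - 3 + (5 + 1)) = -81*(13 - 3 + 6) = -81*16 = -1296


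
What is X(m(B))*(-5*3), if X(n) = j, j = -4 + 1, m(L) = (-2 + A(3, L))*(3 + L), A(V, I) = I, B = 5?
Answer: 45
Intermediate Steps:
m(L) = (-2 + L)*(3 + L)
j = -3
X(n) = -3
X(m(B))*(-5*3) = -(-15)*3 = -3*(-15) = 45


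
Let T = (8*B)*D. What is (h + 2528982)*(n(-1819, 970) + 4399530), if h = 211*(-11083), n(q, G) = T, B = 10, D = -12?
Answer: 837791229330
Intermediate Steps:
T = -960 (T = (8*10)*(-12) = 80*(-12) = -960)
n(q, G) = -960
h = -2338513
(h + 2528982)*(n(-1819, 970) + 4399530) = (-2338513 + 2528982)*(-960 + 4399530) = 190469*4398570 = 837791229330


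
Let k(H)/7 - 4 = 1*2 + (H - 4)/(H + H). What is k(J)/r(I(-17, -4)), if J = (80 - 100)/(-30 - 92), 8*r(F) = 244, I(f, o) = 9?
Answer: -399/305 ≈ -1.3082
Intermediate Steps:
r(F) = 61/2 (r(F) = (⅛)*244 = 61/2)
J = 10/61 (J = -20/(-122) = -20*(-1/122) = 10/61 ≈ 0.16393)
k(H) = 42 + 7*(-4 + H)/(2*H) (k(H) = 28 + 7*(1*2 + (H - 4)/(H + H)) = 28 + 7*(2 + (-4 + H)/((2*H))) = 28 + 7*(2 + (-4 + H)*(1/(2*H))) = 28 + 7*(2 + (-4 + H)/(2*H)) = 28 + (14 + 7*(-4 + H)/(2*H)) = 42 + 7*(-4 + H)/(2*H))
k(J)/r(I(-17, -4)) = (91/2 - 14/10/61)/(61/2) = (91/2 - 14*61/10)*(2/61) = (91/2 - 427/5)*(2/61) = -399/10*2/61 = -399/305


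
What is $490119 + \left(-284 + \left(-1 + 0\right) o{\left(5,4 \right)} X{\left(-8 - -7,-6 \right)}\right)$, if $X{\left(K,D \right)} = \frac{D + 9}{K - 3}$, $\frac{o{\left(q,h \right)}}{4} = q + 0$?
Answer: $489850$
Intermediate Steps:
$o{\left(q,h \right)} = 4 q$ ($o{\left(q,h \right)} = 4 \left(q + 0\right) = 4 q$)
$X{\left(K,D \right)} = \frac{9 + D}{-3 + K}$
$490119 + \left(-284 + \left(-1 + 0\right) o{\left(5,4 \right)} X{\left(-8 - -7,-6 \right)}\right) = 490119 - \left(284 - \left(-1 + 0\right) 4 \cdot 5 \frac{9 - 6}{-3 - 1}\right) = 490119 - \left(284 - \left(-1\right) 20 \frac{1}{-3 + \left(-8 + 7\right)} 3\right) = 490119 - \left(284 + 20 \frac{1}{-3 - 1} \cdot 3\right) = 490119 - \left(284 + 20 \frac{1}{-4} \cdot 3\right) = 490119 - \left(284 + 20 \left(\left(- \frac{1}{4}\right) 3\right)\right) = 490119 - 269 = 489850$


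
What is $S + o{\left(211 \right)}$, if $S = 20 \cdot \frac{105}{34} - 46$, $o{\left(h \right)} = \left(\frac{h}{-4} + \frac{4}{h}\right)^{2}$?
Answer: $\frac{33862721473}{12109712} \approx 2796.3$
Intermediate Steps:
$o{\left(h \right)} = \left(\frac{4}{h} - \frac{h}{4}\right)^{2}$ ($o{\left(h \right)} = \left(h \left(- \frac{1}{4}\right) + \frac{4}{h}\right)^{2} = \left(- \frac{h}{4} + \frac{4}{h}\right)^{2} = \left(\frac{4}{h} - \frac{h}{4}\right)^{2}$)
$S = \frac{268}{17}$ ($S = 20 \cdot 105 \cdot \frac{1}{34} - 46 = 20 \cdot \frac{105}{34} - 46 = \frac{1050}{17} - 46 = \frac{268}{17} \approx 15.765$)
$S + o{\left(211 \right)} = \frac{268}{17} + \frac{\left(-16 + 211^{2}\right)^{2}}{16 \cdot 44521} = \frac{268}{17} + \frac{1}{16} \cdot \frac{1}{44521} \left(-16 + 44521\right)^{2} = \frac{268}{17} + \frac{1}{16} \cdot \frac{1}{44521} \cdot 44505^{2} = \frac{268}{17} + \frac{1}{16} \cdot \frac{1}{44521} \cdot 1980695025 = \frac{268}{17} + \frac{1980695025}{712336} = \frac{33862721473}{12109712}$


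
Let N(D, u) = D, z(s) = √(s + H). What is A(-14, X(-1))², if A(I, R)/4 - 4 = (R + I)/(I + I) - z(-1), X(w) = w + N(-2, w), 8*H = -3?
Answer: 15563/49 - 258*I*√22/7 ≈ 317.61 - 172.88*I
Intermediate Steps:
H = -3/8 (H = (⅛)*(-3) = -3/8 ≈ -0.37500)
z(s) = √(-3/8 + s) (z(s) = √(s - 3/8) = √(-3/8 + s))
X(w) = -2 + w (X(w) = w - 2 = -2 + w)
A(I, R) = 16 - I*√22 + 2*(I + R)/I (A(I, R) = 16 + 4*((R + I)/(I + I) - √(-6 + 16*(-1))/4) = 16 + 4*((I + R)/((2*I)) - √(-6 - 16)/4) = 16 + 4*((I + R)*(1/(2*I)) - √(-22)/4) = 16 + 4*((I + R)/(2*I) - I*√22/4) = 16 + (-I*√22 + 2*(I + R)/I) = 16 - I*√22 + 2*(I + R)/I)
A(-14, X(-1))² = (18 - I*√22 + 2*(-2 - 1)/(-14))² = (18 - I*√22 + 2*(-3)*(-1/14))² = (18 - I*√22 + 3/7)² = (129/7 - I*√22)²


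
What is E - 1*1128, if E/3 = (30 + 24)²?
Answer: 7620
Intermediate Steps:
E = 8748 (E = 3*(30 + 24)² = 3*54² = 3*2916 = 8748)
E - 1*1128 = 8748 - 1*1128 = 8748 - 1128 = 7620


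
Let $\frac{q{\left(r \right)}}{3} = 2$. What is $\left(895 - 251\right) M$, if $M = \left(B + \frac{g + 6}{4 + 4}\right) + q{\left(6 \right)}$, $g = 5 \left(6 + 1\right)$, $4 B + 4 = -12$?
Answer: $\frac{9177}{2} \approx 4588.5$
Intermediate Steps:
$B = -4$ ($B = -1 + \frac{1}{4} \left(-12\right) = -1 - 3 = -4$)
$q{\left(r \right)} = 6$ ($q{\left(r \right)} = 3 \cdot 2 = 6$)
$g = 35$ ($g = 5 \cdot 7 = 35$)
$M = \frac{57}{8}$ ($M = \left(-4 + \frac{35 + 6}{4 + 4}\right) + 6 = \left(-4 + \frac{41}{8}\right) + 6 = \frac{9}{8} + 6 = \frac{57}{8} \approx 7.125$)
$\left(895 - 251\right) M = \left(895 - 251\right) \frac{57}{8} = 644 \cdot \frac{57}{8} = \frac{9177}{2}$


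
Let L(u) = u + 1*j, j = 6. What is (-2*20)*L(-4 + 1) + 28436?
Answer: 28316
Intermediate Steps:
L(u) = 6 + u (L(u) = u + 1*6 = u + 6 = 6 + u)
(-2*20)*L(-4 + 1) + 28436 = (-2*20)*(6 + (-4 + 1)) + 28436 = -40*(6 - 3) + 28436 = -40*3 + 28436 = -120 + 28436 = 28316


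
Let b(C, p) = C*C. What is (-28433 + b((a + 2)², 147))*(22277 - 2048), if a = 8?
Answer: -372881157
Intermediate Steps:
b(C, p) = C²
(-28433 + b((a + 2)², 147))*(22277 - 2048) = (-28433 + ((8 + 2)²)²)*(22277 - 2048) = (-28433 + (10²)²)*20229 = (-28433 + 100²)*20229 = (-28433 + 10000)*20229 = -18433*20229 = -372881157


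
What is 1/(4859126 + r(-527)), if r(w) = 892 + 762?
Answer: 1/4860780 ≈ 2.0573e-7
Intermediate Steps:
r(w) = 1654
1/(4859126 + r(-527)) = 1/(4859126 + 1654) = 1/4860780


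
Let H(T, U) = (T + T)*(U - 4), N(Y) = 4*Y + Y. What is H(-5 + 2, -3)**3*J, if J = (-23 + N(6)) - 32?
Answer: -1852200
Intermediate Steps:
N(Y) = 5*Y
J = -25 (J = (-23 + 5*6) - 32 = (-23 + 30) - 32 = 7 - 32 = -25)
H(T, U) = 2*T*(-4 + U) (H(T, U) = (2*T)*(-4 + U) = 2*T*(-4 + U))
H(-5 + 2, -3)**3*J = (2*(-5 + 2)*(-4 - 3))**3*(-25) = (2*(-3)*(-7))**3*(-25) = 42**3*(-25) = 74088*(-25) = -1852200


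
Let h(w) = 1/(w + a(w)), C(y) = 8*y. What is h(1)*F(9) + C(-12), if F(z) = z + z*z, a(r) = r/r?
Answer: -51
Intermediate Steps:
a(r) = 1
h(w) = 1/(1 + w) (h(w) = 1/(w + 1) = 1/(1 + w))
F(z) = z + z**2
h(1)*F(9) + C(-12) = (9*(1 + 9))/(1 + 1) + 8*(-12) = (9*10)/2 - 96 = (1/2)*90 - 96 = 45 - 96 = -51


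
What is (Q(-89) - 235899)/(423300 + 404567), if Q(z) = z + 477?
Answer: -235511/827867 ≈ -0.28448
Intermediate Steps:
Q(z) = 477 + z
(Q(-89) - 235899)/(423300 + 404567) = ((477 - 89) - 235899)/(423300 + 404567) = (388 - 235899)/827867 = -235511*1/827867 = -235511/827867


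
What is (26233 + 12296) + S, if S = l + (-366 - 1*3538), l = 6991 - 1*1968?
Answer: 39648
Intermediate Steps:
l = 5023 (l = 6991 - 1968 = 5023)
S = 1119 (S = 5023 + (-366 - 1*3538) = 5023 + (-366 - 3538) = 5023 - 3904 = 1119)
(26233 + 12296) + S = (26233 + 12296) + 1119 = 38529 + 1119 = 39648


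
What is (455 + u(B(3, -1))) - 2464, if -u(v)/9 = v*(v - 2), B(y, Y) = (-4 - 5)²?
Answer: -59600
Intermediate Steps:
B(y, Y) = 81 (B(y, Y) = (-9)² = 81)
u(v) = -9*v*(-2 + v) (u(v) = -9*v*(v - 2) = -9*v*(-2 + v))
(455 + u(B(3, -1))) - 2464 = (455 + 9*81*(2 - 1*81)) - 2464 = (455 + 9*81*(2 - 81)) - 2464 = (455 + 9*81*(-79)) - 2464 = (455 - 57591) - 2464 = -57136 - 2464 = -59600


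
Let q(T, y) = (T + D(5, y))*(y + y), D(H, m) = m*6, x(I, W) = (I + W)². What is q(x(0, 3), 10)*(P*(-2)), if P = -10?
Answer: 27600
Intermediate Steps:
D(H, m) = 6*m
q(T, y) = 2*y*(T + 6*y) (q(T, y) = (T + 6*y)*(y + y) = (T + 6*y)*(2*y) = 2*y*(T + 6*y))
q(x(0, 3), 10)*(P*(-2)) = (2*10*((0 + 3)² + 6*10))*(-10*(-2)) = (2*10*(3² + 60))*20 = (2*10*(9 + 60))*20 = (2*10*69)*20 = 1380*20 = 27600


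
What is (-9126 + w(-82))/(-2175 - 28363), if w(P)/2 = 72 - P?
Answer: 4409/15269 ≈ 0.28875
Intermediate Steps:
w(P) = 144 - 2*P (w(P) = 2*(72 - P) = 144 - 2*P)
(-9126 + w(-82))/(-2175 - 28363) = (-9126 + (144 - 2*(-82)))/(-2175 - 28363) = (-9126 + (144 + 164))/(-30538) = (-9126 + 308)*(-1/30538) = -8818*(-1/30538) = 4409/15269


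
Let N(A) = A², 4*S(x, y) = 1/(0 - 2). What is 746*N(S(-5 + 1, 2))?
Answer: 373/32 ≈ 11.656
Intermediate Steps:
S(x, y) = -⅛ (S(x, y) = 1/(4*(0 - 2)) = (¼)/(-2) = (¼)*(-½) = -⅛)
746*N(S(-5 + 1, 2)) = 746*(-⅛)² = 746*(1/64) = 373/32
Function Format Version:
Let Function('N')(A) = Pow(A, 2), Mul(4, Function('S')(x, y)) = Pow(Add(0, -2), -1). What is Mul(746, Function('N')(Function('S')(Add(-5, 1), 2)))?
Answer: Rational(373, 32) ≈ 11.656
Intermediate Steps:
Function('S')(x, y) = Rational(-1, 8) (Function('S')(x, y) = Mul(Rational(1, 4), Pow(Add(0, -2), -1)) = Mul(Rational(1, 4), Pow(-2, -1)) = Mul(Rational(1, 4), Rational(-1, 2)) = Rational(-1, 8))
Mul(746, Function('N')(Function('S')(Add(-5, 1), 2))) = Mul(746, Pow(Rational(-1, 8), 2)) = Mul(746, Rational(1, 64)) = Rational(373, 32)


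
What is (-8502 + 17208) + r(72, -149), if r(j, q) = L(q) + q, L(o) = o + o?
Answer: 8259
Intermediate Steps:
L(o) = 2*o
r(j, q) = 3*q (r(j, q) = 2*q + q = 3*q)
(-8502 + 17208) + r(72, -149) = (-8502 + 17208) + 3*(-149) = 8706 - 447 = 8259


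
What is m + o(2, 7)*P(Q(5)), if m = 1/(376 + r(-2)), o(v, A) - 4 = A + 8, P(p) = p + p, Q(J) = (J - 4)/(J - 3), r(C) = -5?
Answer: 7050/371 ≈ 19.003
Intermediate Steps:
Q(J) = (-4 + J)/(-3 + J)
P(p) = 2*p
o(v, A) = 12 + A (o(v, A) = 4 + (A + 8) = 4 + (8 + A) = 12 + A)
m = 1/371 (m = 1/(376 - 5) = 1/371 ≈ 0.0026954)
m + o(2, 7)*P(Q(5)) = 1/371 + (12 + 7)*(2*((-4 + 5)/(-3 + 5))) = 1/371 + 19*(2*(1/2)) = 1/371 + 19*1 = 1/371 + 19 = 7050/371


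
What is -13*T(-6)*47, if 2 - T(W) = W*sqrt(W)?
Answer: -1222 - 3666*I*sqrt(6) ≈ -1222.0 - 8979.8*I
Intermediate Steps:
T(W) = 2 - W**(3/2) (T(W) = 2 - W*sqrt(W) = 2 - W**(3/2))
-13*T(-6)*47 = -13*(2 - (-6)**(3/2))*47 = -13*(2 - (-6)*I*sqrt(6))*47 = -13*(2 + 6*I*sqrt(6))*47 = (-26 - 78*I*sqrt(6))*47 = -1222 - 3666*I*sqrt(6)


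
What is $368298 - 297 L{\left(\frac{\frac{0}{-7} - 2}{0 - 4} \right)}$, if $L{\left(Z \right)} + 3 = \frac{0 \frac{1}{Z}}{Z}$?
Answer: $369189$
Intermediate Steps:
$L{\left(Z \right)} = -3$ ($L{\left(Z \right)} = -3 + \frac{0 \frac{1}{Z}}{Z} = -3 + \frac{0}{Z} = -3 + 0 = -3$)
$368298 - 297 L{\left(\frac{\frac{0}{-7} - 2}{0 - 4} \right)} = 368298 - 297 \left(-3\right) = 368298 - -891 = 368298 + 891 = 369189$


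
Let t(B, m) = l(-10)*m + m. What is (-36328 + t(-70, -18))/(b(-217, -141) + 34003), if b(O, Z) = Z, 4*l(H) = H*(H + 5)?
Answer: -36571/33862 ≈ -1.0800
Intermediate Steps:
l(H) = H*(5 + H)/4 (l(H) = (H*(H + 5))/4 = (H*(5 + H))/4 = H*(5 + H)/4)
t(B, m) = 27*m/2 (t(B, m) = ((¼)*(-10)*(5 - 10))*m + m = ((¼)*(-10)*(-5))*m + m = 25*m/2 + m = 27*m/2)
(-36328 + t(-70, -18))/(b(-217, -141) + 34003) = (-36328 + (27/2)*(-18))/(-141 + 34003) = (-36328 - 243)/33862 = -36571*1/33862 = -36571/33862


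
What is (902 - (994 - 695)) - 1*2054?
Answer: -1451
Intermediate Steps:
(902 - (994 - 695)) - 1*2054 = (902 - 1*299) - 2054 = (902 - 299) - 2054 = 603 - 2054 = -1451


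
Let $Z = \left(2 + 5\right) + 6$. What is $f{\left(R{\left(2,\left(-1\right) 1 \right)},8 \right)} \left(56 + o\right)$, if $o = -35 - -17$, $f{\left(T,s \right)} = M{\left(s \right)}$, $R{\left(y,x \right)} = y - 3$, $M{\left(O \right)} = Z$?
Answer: $494$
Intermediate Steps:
$Z = 13$ ($Z = 7 + 6 = 13$)
$M{\left(O \right)} = 13$
$R{\left(y,x \right)} = -3 + y$
$f{\left(T,s \right)} = 13$
$o = -18$ ($o = -35 + 17 = -18$)
$f{\left(R{\left(2,\left(-1\right) 1 \right)},8 \right)} \left(56 + o\right) = 13 \left(56 - 18\right) = 13 \cdot 38 = 494$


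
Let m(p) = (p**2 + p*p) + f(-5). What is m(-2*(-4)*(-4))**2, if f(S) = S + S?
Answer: 4153444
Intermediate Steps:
f(S) = 2*S
m(p) = -10 + 2*p**2 (m(p) = (p**2 + p*p) + 2*(-5) = (p**2 + p**2) - 10 = 2*p**2 - 10 = -10 + 2*p**2)
m(-2*(-4)*(-4))**2 = (-10 + 2*(-2*(-4)*(-4))**2)**2 = (-10 + 2*(8*(-4))**2)**2 = (-10 + 2*(-32)**2)**2 = (-10 + 2*1024)**2 = (-10 + 2048)**2 = 2038**2 = 4153444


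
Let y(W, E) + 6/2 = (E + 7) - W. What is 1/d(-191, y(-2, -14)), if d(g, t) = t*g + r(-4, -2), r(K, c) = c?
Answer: 1/1526 ≈ 0.00065531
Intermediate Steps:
y(W, E) = 4 + E - W (y(W, E) = -3 + ((E + 7) - W) = -3 + ((7 + E) - W) = -3 + (7 + E - W) = 4 + E - W)
d(g, t) = -2 + g*t (d(g, t) = t*g - 2 = g*t - 2 = -2 + g*t)
1/d(-191, y(-2, -14)) = 1/(-2 - 191*(4 - 14 - 1*(-2))) = 1/(-2 - 191*(4 - 14 + 2)) = 1/(-2 - 191*(-8)) = 1/(-2 + 1528) = 1/1526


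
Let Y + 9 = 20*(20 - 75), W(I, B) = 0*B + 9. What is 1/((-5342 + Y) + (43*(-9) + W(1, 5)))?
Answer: -1/6829 ≈ -0.00014643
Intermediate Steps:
W(I, B) = 9 (W(I, B) = 0 + 9 = 9)
Y = -1109 (Y = -9 + 20*(20 - 75) = -9 + 20*(-55) = -9 - 1100 = -1109)
1/((-5342 + Y) + (43*(-9) + W(1, 5))) = 1/((-5342 - 1109) + (43*(-9) + 9)) = 1/(-6451 + (-387 + 9)) = 1/(-6451 - 378) = 1/(-6829) = -1/6829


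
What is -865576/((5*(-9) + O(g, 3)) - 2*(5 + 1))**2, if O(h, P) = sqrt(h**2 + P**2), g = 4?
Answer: -108197/338 ≈ -320.11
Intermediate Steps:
O(h, P) = sqrt(P**2 + h**2)
-865576/((5*(-9) + O(g, 3)) - 2*(5 + 1))**2 = -865576/((5*(-9) + sqrt(3**2 + 4**2)) - 2*(5 + 1))**2 = -865576/((-45 + sqrt(9 + 16)) - 2*6)**2 = -865576/((-45 + sqrt(25)) - 12)**2 = -865576/((-45 + 5) - 12)**2 = -865576/(-40 - 12)**2 = -865576/((-52)**2) = -865576/2704 = -865576*1/2704 = -108197/338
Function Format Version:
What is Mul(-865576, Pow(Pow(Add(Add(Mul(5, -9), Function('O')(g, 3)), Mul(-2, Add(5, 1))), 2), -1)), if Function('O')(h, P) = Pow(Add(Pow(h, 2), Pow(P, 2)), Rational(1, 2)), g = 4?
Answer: Rational(-108197, 338) ≈ -320.11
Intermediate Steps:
Function('O')(h, P) = Pow(Add(Pow(P, 2), Pow(h, 2)), Rational(1, 2))
Mul(-865576, Pow(Pow(Add(Add(Mul(5, -9), Function('O')(g, 3)), Mul(-2, Add(5, 1))), 2), -1)) = Mul(-865576, Pow(Pow(Add(Add(Mul(5, -9), Pow(Add(Pow(3, 2), Pow(4, 2)), Rational(1, 2))), Mul(-2, Add(5, 1))), 2), -1)) = Mul(-865576, Pow(Pow(Add(Add(-45, Pow(Add(9, 16), Rational(1, 2))), Mul(-2, 6)), 2), -1)) = Mul(-865576, Pow(Pow(Add(Add(-45, Pow(25, Rational(1, 2))), -12), 2), -1)) = Mul(-865576, Pow(Pow(Add(Add(-45, 5), -12), 2), -1)) = Mul(-865576, Pow(Pow(Add(-40, -12), 2), -1)) = Mul(-865576, Pow(Pow(-52, 2), -1)) = Mul(-865576, Pow(2704, -1)) = Mul(-865576, Rational(1, 2704)) = Rational(-108197, 338)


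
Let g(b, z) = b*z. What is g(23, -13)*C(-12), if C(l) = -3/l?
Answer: -299/4 ≈ -74.750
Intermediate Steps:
g(23, -13)*C(-12) = (23*(-13))*(-3/(-12)) = -(-897)*(-1)/12 = -299*1/4 = -299/4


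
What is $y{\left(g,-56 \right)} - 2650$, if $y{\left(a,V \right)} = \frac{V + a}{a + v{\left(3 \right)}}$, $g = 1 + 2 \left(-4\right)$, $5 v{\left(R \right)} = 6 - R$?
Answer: $- \frac{84485}{32} \approx -2640.2$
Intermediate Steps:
$v{\left(R \right)} = \frac{6}{5} - \frac{R}{5}$ ($v{\left(R \right)} = \frac{6 - R}{5} = \frac{6}{5} - \frac{R}{5}$)
$g = -7$ ($g = 1 - 8 = -7$)
$y{\left(a,V \right)} = \frac{V + a}{\frac{3}{5} + a}$ ($y{\left(a,V \right)} = \frac{V + a}{a + \left(\frac{6}{5} - \frac{3}{5}\right)} = \frac{V + a}{a + \frac{3}{5}} = \frac{V + a}{\frac{3}{5} + a}$)
$y{\left(g,-56 \right)} - 2650 = \frac{5 \left(-56 - 7\right)}{3 + 5 \left(-7\right)} - 2650 = 5 \frac{1}{3 - 35} \left(-63\right) - 2650 = 5 \frac{1}{-32} \left(-63\right) - 2650 = 5 \left(- \frac{1}{32}\right) \left(-63\right) - 2650 = \frac{315}{32} - 2650 = - \frac{84485}{32}$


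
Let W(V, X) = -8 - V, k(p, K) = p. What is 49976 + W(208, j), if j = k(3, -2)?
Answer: 49760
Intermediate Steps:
j = 3
49976 + W(208, j) = 49976 + (-8 - 1*208) = 49976 + (-8 - 208) = 49976 - 216 = 49760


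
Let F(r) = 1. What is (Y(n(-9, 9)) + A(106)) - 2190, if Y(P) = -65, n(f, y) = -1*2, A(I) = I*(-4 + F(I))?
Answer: -2573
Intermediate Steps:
A(I) = -3*I (A(I) = I*(-4 + 1) = I*(-3) = -3*I)
n(f, y) = -2
(Y(n(-9, 9)) + A(106)) - 2190 = (-65 - 3*106) - 2190 = (-65 - 318) - 2190 = -383 - 2190 = -2573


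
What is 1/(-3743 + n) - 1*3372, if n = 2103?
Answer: -5530081/1640 ≈ -3372.0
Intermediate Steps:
1/(-3743 + n) - 1*3372 = 1/(-3743 + 2103) - 1*3372 = 1/(-1640) - 3372 = -1/1640 - 3372 = -5530081/1640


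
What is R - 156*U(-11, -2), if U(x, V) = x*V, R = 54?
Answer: -3378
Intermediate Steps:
U(x, V) = V*x
R - 156*U(-11, -2) = 54 - (-312)*(-11) = 54 - 156*22 = 54 - 3432 = -3378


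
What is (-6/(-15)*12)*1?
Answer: 24/5 ≈ 4.8000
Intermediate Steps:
(-6/(-15)*12)*1 = (-6*(-1/15)*12)*1 = ((⅖)*12)*1 = (24/5)*1 = 24/5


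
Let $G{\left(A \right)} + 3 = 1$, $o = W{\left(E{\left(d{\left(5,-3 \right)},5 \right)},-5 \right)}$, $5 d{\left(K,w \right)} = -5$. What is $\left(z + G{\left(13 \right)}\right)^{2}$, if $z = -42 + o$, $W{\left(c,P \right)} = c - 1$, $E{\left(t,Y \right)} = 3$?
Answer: $1764$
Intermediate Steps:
$d{\left(K,w \right)} = -1$ ($d{\left(K,w \right)} = \frac{1}{5} \left(-5\right) = -1$)
$W{\left(c,P \right)} = -1 + c$
$o = 2$ ($o = -1 + 3 = 2$)
$G{\left(A \right)} = -2$ ($G{\left(A \right)} = -3 + 1 = -2$)
$z = -40$ ($z = -42 + 2 = -40$)
$\left(z + G{\left(13 \right)}\right)^{2} = \left(-40 - 2\right)^{2} = \left(-42\right)^{2} = 1764$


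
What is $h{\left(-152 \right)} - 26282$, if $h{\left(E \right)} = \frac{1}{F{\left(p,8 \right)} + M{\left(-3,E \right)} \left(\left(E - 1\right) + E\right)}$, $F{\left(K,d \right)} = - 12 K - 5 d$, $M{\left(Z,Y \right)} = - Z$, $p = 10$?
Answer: $- \frac{28253151}{1075} \approx -26282.0$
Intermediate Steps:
$h{\left(E \right)} = \frac{1}{-163 + 6 E}$ ($h{\left(E \right)} = \frac{1}{\left(\left(-12\right) 10 - 40\right) + \left(-1\right) \left(-3\right) \left(\left(E - 1\right) + E\right)} = \frac{1}{\left(-120 - 40\right) + 3 \left(\left(E - 1\right) + E\right)} = \frac{1}{-160 + 3 \left(\left(-1 + E\right) + E\right)} = \frac{1}{-160 + 3 \left(-1 + 2 E\right)} = \frac{1}{-160 + \left(-3 + 6 E\right)} = \frac{1}{-163 + 6 E}$)
$h{\left(-152 \right)} - 26282 = \frac{1}{-163 + 6 \left(-152\right)} - 26282 = \frac{1}{-163 - 912} - 26282 = \frac{1}{-1075} - 26282 = - \frac{1}{1075} - 26282 = - \frac{28253151}{1075}$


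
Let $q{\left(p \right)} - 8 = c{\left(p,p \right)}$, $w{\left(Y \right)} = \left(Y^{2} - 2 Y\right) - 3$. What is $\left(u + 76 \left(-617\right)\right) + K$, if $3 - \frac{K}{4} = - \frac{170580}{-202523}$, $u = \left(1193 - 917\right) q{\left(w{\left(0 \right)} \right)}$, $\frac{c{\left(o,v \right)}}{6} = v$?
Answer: $- \frac{10053924040}{202523} \approx -49643.0$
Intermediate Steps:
$w{\left(Y \right)} = -3 + Y^{2} - 2 Y$
$c{\left(o,v \right)} = 6 v$
$q{\left(p \right)} = 8 + 6 p$
$u = -2760$ ($u = \left(1193 - 917\right) \left(8 + 6 \left(-3 + 0^{2} - 0\right)\right) = \left(1193 - 917\right) \left(8 + 6 \left(-3 + 0 + 0\right)\right) = 276 \left(8 + 6 \left(-3\right)\right) = 276 \left(8 - 18\right) = 276 \left(-10\right) = -2760$)
$K = \frac{1747956}{202523}$ ($K = 12 - 4 \left(- \frac{170580}{-202523}\right) = 12 - 4 \left(\left(-170580\right) \left(- \frac{1}{202523}\right)\right) = 12 - \frac{682320}{202523} = \frac{1747956}{202523} \approx 8.6309$)
$\left(u + 76 \left(-617\right)\right) + K = \left(-2760 + 76 \left(-617\right)\right) + \frac{1747956}{202523} = \left(-2760 - 46892\right) + \frac{1747956}{202523} = -49652 + \frac{1747956}{202523} = - \frac{10053924040}{202523}$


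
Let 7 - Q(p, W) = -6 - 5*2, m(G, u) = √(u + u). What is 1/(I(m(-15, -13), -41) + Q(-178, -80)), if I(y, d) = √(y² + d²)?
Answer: -23/1126 + √1655/1126 ≈ 0.015703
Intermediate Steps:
m(G, u) = √2*√u (m(G, u) = √(2*u) = √2*√u)
Q(p, W) = 23 (Q(p, W) = 7 - (-6 - 5*2) = 7 - (-6 - 10) = 7 - 1*(-16) = 7 + 16 = 23)
I(y, d) = √(d² + y²)
1/(I(m(-15, -13), -41) + Q(-178, -80)) = 1/(√((-41)² + (√2*√(-13))²) + 23) = 1/(√(1681 + (√2*(I*√13))²) + 23) = 1/(√(1681 + (I*√26)²) + 23) = 1/(√(1681 - 26) + 23) = 1/(√1655 + 23) = 1/(23 + √1655)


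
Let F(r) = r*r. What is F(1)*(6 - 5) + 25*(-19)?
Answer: -474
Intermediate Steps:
F(r) = r**2
F(1)*(6 - 5) + 25*(-19) = 1**2*(6 - 5) + 25*(-19) = 1*1 - 475 = 1 - 475 = -474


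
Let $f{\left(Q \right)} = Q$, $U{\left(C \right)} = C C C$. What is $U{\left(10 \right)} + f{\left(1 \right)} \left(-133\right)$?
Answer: $867$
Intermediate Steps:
$U{\left(C \right)} = C^{3}$ ($U{\left(C \right)} = C^{2} C = C^{3}$)
$U{\left(10 \right)} + f{\left(1 \right)} \left(-133\right) = 10^{3} + 1 \left(-133\right) = 1000 - 133 = 867$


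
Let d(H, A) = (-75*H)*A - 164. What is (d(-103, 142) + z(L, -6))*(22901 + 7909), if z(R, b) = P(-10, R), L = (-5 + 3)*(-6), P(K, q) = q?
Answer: 33792346380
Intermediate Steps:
L = 12 (L = -2*(-6) = 12)
z(R, b) = R
d(H, A) = -164 - 75*A*H (d(H, A) = -75*A*H - 164 = -164 - 75*A*H)
(d(-103, 142) + z(L, -6))*(22901 + 7909) = ((-164 - 75*142*(-103)) + 12)*(22901 + 7909) = ((-164 + 1096950) + 12)*30810 = (1096786 + 12)*30810 = 1096798*30810 = 33792346380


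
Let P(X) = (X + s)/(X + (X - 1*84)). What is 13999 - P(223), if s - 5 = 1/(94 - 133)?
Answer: 197628991/14118 ≈ 13998.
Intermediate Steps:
s = 194/39 (s = 5 + 1/(94 - 133) = 5 + 1/(-39) = 5 - 1/39 = 194/39 ≈ 4.9744)
P(X) = (194/39 + X)/(-84 + 2*X) (P(X) = (X + 194/39)/(X + (X - 1*84)) = (194/39 + X)/(X + (X - 84)) = (194/39 + X)/(X + (-84 + X)) = (194/39 + X)/(-84 + 2*X))
13999 - P(223) = 13999 - (194 + 39*223)/(78*(-42 + 223)) = 13999 - (194 + 8697)/(78*181) = 13999 - 8891/(78*181) = 13999 - 1*8891/14118 = 13999 - 8891/14118 = 197628991/14118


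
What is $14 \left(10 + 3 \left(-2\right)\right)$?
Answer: $56$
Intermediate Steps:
$14 \left(10 + 3 \left(-2\right)\right) = 14 \left(10 - 6\right) = 14 \cdot 4 = 56$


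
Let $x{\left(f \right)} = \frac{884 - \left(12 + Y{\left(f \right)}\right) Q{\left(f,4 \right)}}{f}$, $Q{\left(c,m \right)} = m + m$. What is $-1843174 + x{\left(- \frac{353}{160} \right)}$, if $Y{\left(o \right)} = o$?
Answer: $- \frac{650769326}{353} \approx -1.8435 \cdot 10^{6}$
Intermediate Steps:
$Q{\left(c,m \right)} = 2 m$
$x{\left(f \right)} = \frac{788 - 8 f}{f}$ ($x{\left(f \right)} = \frac{884 - \left(12 + f\right) 2 \cdot 4}{f} = \frac{884 - \left(12 + f\right) 8}{f} = \frac{884 - \left(96 + 8 f\right)}{f} = \frac{788 - 8 f}{f}$)
$-1843174 + x{\left(- \frac{353}{160} \right)} = -1843174 + \left(-8 + \frac{788}{\left(-353\right) \frac{1}{160}}\right) = -1843174 + \left(-8 + \frac{788}{- \frac{353}{160}}\right) = -1843174 + \left(-8 + 788 \left(- \frac{160}{353}\right)\right) = -1843174 - \frac{128904}{353} = - \frac{650769326}{353}$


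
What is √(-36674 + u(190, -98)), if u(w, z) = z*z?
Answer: I*√27070 ≈ 164.53*I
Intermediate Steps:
u(w, z) = z²
√(-36674 + u(190, -98)) = √(-36674 + (-98)²) = √(-36674 + 9604) = √(-27070) = I*√27070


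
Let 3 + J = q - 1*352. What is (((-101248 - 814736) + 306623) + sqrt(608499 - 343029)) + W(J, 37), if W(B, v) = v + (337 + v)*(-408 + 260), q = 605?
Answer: -664676 + sqrt(265470) ≈ -6.6416e+5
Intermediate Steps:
J = 250 (J = -3 + (605 - 1*352) = -3 + (605 - 352) = -3 + 253 = 250)
W(B, v) = -49876 - 147*v (W(B, v) = v + (337 + v)*(-148) = v + (-49876 - 148*v) = -49876 - 147*v)
(((-101248 - 814736) + 306623) + sqrt(608499 - 343029)) + W(J, 37) = (((-101248 - 814736) + 306623) + sqrt(608499 - 343029)) + (-49876 - 147*37) = ((-915984 + 306623) + sqrt(265470)) + (-49876 - 5439) = (-609361 + sqrt(265470)) - 55315 = -664676 + sqrt(265470)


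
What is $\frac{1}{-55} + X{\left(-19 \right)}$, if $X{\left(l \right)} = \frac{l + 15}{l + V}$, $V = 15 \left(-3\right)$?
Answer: $\frac{39}{880} \approx 0.044318$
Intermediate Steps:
$V = -45$
$X{\left(l \right)} = \frac{15 + l}{-45 + l}$ ($X{\left(l \right)} = \frac{l + 15}{l - 45} = \frac{15 + l}{-45 + l}$)
$\frac{1}{-55} + X{\left(-19 \right)} = \frac{1}{-55} + \frac{15 - 19}{-45 - 19} = - \frac{1}{55} + \frac{1}{-64} \left(-4\right) = - \frac{1}{55} - - \frac{1}{16} = - \frac{1}{55} + \frac{1}{16} = \frac{39}{880}$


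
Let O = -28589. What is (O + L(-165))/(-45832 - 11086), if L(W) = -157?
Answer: 14373/28459 ≈ 0.50504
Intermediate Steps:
(O + L(-165))/(-45832 - 11086) = (-28589 - 157)/(-45832 - 11086) = -28746/(-56918) = -28746*(-1/56918) = 14373/28459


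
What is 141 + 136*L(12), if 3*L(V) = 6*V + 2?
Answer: 10487/3 ≈ 3495.7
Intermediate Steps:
L(V) = ⅔ + 2*V (L(V) = (6*V + 2)/3 = (2 + 6*V)/3 = ⅔ + 2*V)
141 + 136*L(12) = 141 + 136*(⅔ + 2*12) = 141 + 136*(⅔ + 24) = 141 + 136*(74/3) = 141 + 10064/3 = 10487/3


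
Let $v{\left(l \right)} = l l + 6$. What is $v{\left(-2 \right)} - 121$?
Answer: $-111$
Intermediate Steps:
$v{\left(l \right)} = 6 + l^{2}$ ($v{\left(l \right)} = l^{2} + 6 = 6 + l^{2}$)
$v{\left(-2 \right)} - 121 = \left(6 + \left(-2\right)^{2}\right) - 121 = \left(6 + 4\right) - 121 = 10 - 121 = -111$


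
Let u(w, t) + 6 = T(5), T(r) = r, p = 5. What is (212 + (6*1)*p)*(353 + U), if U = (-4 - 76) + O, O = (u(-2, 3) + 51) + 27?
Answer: 84700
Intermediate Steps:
u(w, t) = -1 (u(w, t) = -6 + 5 = -1)
O = 77 (O = (-1 + 51) + 27 = 50 + 27 = 77)
U = -3 (U = (-4 - 76) + 77 = -80 + 77 = -3)
(212 + (6*1)*p)*(353 + U) = (212 + (6*1)*5)*(353 - 3) = (212 + 6*5)*350 = (212 + 30)*350 = 242*350 = 84700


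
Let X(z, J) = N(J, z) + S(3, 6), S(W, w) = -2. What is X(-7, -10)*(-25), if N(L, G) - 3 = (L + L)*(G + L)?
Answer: -8525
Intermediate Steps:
N(L, G) = 3 + 2*L*(G + L) (N(L, G) = 3 + (L + L)*(G + L) = 3 + (2*L)*(G + L) = 3 + 2*L*(G + L))
X(z, J) = 1 + 2*J**2 + 2*J*z (X(z, J) = (3 + 2*J**2 + 2*z*J) - 2 = (3 + 2*J**2 + 2*J*z) - 2 = 1 + 2*J**2 + 2*J*z)
X(-7, -10)*(-25) = (1 + 2*(-10)**2 + 2*(-10)*(-7))*(-25) = (1 + 2*100 + 140)*(-25) = (1 + 200 + 140)*(-25) = 341*(-25) = -8525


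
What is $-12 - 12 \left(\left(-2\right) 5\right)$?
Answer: $108$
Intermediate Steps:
$-12 - 12 \left(\left(-2\right) 5\right) = -12 - -120 = -12 + 120 = 108$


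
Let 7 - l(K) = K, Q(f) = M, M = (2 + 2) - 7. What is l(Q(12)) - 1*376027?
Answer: -376017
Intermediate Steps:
M = -3 (M = 4 - 7 = -3)
Q(f) = -3
l(K) = 7 - K
l(Q(12)) - 1*376027 = (7 - 1*(-3)) - 1*376027 = (7 + 3) - 376027 = 10 - 376027 = -376017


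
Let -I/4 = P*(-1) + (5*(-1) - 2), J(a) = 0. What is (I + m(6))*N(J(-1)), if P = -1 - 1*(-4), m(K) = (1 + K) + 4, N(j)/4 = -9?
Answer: -1836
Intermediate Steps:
N(j) = -36 (N(j) = 4*(-9) = -36)
m(K) = 5 + K
P = 3 (P = -1 + 4 = 3)
I = 40 (I = -4*(3*(-1) + (5*(-1) - 2)) = -4*(-3 + (-5 - 2)) = -4*(-3 - 7) = -4*(-10) = 40)
(I + m(6))*N(J(-1)) = (40 + (5 + 6))*(-36) = (40 + 11)*(-36) = 51*(-36) = -1836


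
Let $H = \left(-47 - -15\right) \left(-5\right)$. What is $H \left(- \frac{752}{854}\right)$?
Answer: $- \frac{60160}{427} \approx -140.89$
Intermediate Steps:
$H = 160$ ($H = \left(-47 + 15\right) \left(-5\right) = \left(-32\right) \left(-5\right) = 160$)
$H \left(- \frac{752}{854}\right) = 160 \left(- \frac{752}{854}\right) = 160 \left(\left(-752\right) \frac{1}{854}\right) = 160 \left(- \frac{376}{427}\right) = - \frac{60160}{427}$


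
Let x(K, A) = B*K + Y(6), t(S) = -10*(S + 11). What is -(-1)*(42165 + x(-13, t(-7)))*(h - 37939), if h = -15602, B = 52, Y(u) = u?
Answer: -2221683795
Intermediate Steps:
t(S) = -110 - 10*S (t(S) = -10*(11 + S) = -110 - 10*S)
x(K, A) = 6 + 52*K (x(K, A) = 52*K + 6 = 6 + 52*K)
-(-1)*(42165 + x(-13, t(-7)))*(h - 37939) = -(-1)*(42165 + (6 + 52*(-13)))*(-15602 - 37939) = -(-1)*(42165 + (6 - 676))*(-53541) = -(-1)*(42165 - 670)*(-53541) = -(-1)*41495*(-53541) = -(-1)*(-2221683795) = -1*2221683795 = -2221683795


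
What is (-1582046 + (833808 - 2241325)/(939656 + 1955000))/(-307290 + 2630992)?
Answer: -4579480353693/6726317936512 ≈ -0.68083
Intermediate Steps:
(-1582046 + (833808 - 2241325)/(939656 + 1955000))/(-307290 + 2630992) = (-1582046 - 1407517/2894656)/2323702 = (-1582046 - 1407517*1/2894656)*(1/2323702) = (-1582046 - 1407517/2894656)*(1/2323702) = -4579480353693/2894656*1/2323702 = -4579480353693/6726317936512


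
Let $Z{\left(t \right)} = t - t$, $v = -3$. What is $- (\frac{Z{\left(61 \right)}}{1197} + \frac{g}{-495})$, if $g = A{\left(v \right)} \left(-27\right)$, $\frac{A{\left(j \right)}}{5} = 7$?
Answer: $- \frac{21}{11} \approx -1.9091$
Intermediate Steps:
$A{\left(j \right)} = 35$ ($A{\left(j \right)} = 5 \cdot 7 = 35$)
$Z{\left(t \right)} = 0$
$g = -945$ ($g = 35 \left(-27\right) = -945$)
$- (\frac{Z{\left(61 \right)}}{1197} + \frac{g}{-495}) = - (\frac{0}{1197} - \frac{945}{-495}) = - (0 \cdot \frac{1}{1197} - - \frac{21}{11}) = - (0 + \frac{21}{11}) = \left(-1\right) \frac{21}{11} = - \frac{21}{11}$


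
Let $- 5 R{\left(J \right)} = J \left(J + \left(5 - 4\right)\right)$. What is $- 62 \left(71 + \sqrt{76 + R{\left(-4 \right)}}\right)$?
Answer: $-4402 - \frac{248 \sqrt{115}}{5} \approx -4933.9$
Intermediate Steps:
$R{\left(J \right)} = - \frac{J \left(1 + J\right)}{5}$ ($R{\left(J \right)} = - \frac{J \left(J + \left(5 - 4\right)\right)}{5} = - \frac{J \left(J + 1\right)}{5} = - \frac{J \left(1 + J\right)}{5}$)
$- 62 \left(71 + \sqrt{76 + R{\left(-4 \right)}}\right) = - 62 \left(71 + \sqrt{76 - - \frac{4 \left(1 - 4\right)}{5}}\right) = - 62 \left(71 + \sqrt{76 - \left(- \frac{4}{5}\right) \left(-3\right)}\right) = - 62 \left(71 + \sqrt{76 - \frac{12}{5}}\right) = - 62 \left(71 + \sqrt{\frac{368}{5}}\right) = - 62 \left(71 + \frac{4 \sqrt{115}}{5}\right) = -4402 - \frac{248 \sqrt{115}}{5}$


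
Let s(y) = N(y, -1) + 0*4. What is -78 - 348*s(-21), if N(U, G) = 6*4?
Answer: -8430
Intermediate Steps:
N(U, G) = 24
s(y) = 24 (s(y) = 24 + 0*4 = 24 + 0 = 24)
-78 - 348*s(-21) = -78 - 348*24 = -78 - 8352 = -8430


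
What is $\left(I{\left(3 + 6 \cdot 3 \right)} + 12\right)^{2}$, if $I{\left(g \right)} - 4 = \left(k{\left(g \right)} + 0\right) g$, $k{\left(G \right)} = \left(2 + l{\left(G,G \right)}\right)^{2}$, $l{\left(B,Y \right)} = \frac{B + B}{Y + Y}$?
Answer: $42025$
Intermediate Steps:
$l{\left(B,Y \right)} = \frac{B}{Y}$ ($l{\left(B,Y \right)} = \frac{2 B}{2 Y} = 2 B \frac{1}{2 Y} = \frac{B}{Y}$)
$k{\left(G \right)} = 9$ ($k{\left(G \right)} = \left(2 + \frac{G}{G}\right)^{2} = \left(2 + 1\right)^{2} = 3^{2} = 9$)
$I{\left(g \right)} = 4 + 9 g$ ($I{\left(g \right)} = 4 + \left(9 + 0\right) g = 4 + 9 g$)
$\left(I{\left(3 + 6 \cdot 3 \right)} + 12\right)^{2} = \left(\left(4 + 9 \left(3 + 6 \cdot 3\right)\right) + 12\right)^{2} = \left(\left(4 + 9 \left(3 + 18\right)\right) + 12\right)^{2} = \left(\left(4 + 9 \cdot 21\right) + 12\right)^{2} = \left(\left(4 + 189\right) + 12\right)^{2} = \left(193 + 12\right)^{2} = 205^{2} = 42025$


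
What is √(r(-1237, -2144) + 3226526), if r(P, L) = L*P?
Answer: √5878654 ≈ 2424.6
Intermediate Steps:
√(r(-1237, -2144) + 3226526) = √(-2144*(-1237) + 3226526) = √(2652128 + 3226526) = √5878654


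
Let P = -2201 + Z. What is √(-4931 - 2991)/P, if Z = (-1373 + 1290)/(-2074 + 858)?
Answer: -1216*I*√7922/2676333 ≈ -0.04044*I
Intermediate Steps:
Z = 83/1216 (Z = -83/(-1216) = -83*(-1/1216) = 83/1216 ≈ 0.068257)
P = -2676333/1216 (P = -2201 + 83/1216 = -2676333/1216 ≈ -2200.9)
√(-4931 - 2991)/P = √(-4931 - 2991)/(-2676333/1216) = √(-7922)*(-1216/2676333) = (I*√7922)*(-1216/2676333) = -1216*I*√7922/2676333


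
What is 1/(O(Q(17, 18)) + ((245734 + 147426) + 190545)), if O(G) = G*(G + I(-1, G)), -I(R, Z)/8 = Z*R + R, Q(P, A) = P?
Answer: 1/586442 ≈ 1.7052e-6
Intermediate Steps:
I(R, Z) = -8*R - 8*R*Z (I(R, Z) = -8*(Z*R + R) = -8*(R*Z + R) = -8*(R + R*Z) = -8*R - 8*R*Z)
O(G) = G*(8 + 9*G) (O(G) = G*(G - 8*(-1)*(1 + G)) = G*(G + (8 + 8*G)) = G*(8 + 9*G))
1/(O(Q(17, 18)) + ((245734 + 147426) + 190545)) = 1/(17*(8 + 9*17) + ((245734 + 147426) + 190545)) = 1/(17*(8 + 153) + (393160 + 190545)) = 1/(17*161 + 583705) = 1/(2737 + 583705) = 1/586442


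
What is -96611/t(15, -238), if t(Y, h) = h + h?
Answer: 5683/28 ≈ 202.96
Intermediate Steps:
t(Y, h) = 2*h
-96611/t(15, -238) = -96611/(2*(-238)) = -96611/(-476) = -96611*(-1/476) = 5683/28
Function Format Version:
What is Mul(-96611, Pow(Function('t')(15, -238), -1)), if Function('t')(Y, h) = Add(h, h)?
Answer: Rational(5683, 28) ≈ 202.96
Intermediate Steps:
Function('t')(Y, h) = Mul(2, h)
Mul(-96611, Pow(Function('t')(15, -238), -1)) = Mul(-96611, Pow(Mul(2, -238), -1)) = Mul(-96611, Pow(-476, -1)) = Mul(-96611, Rational(-1, 476)) = Rational(5683, 28)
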